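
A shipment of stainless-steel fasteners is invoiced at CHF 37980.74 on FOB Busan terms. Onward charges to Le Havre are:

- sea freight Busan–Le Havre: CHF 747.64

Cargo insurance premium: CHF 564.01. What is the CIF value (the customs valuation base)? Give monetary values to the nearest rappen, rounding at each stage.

CIF value: CHF 39292.39

CIF = FOB price + freight + insurance
CIF = 37980.74 + 747.64 + 564.01 = 39292.39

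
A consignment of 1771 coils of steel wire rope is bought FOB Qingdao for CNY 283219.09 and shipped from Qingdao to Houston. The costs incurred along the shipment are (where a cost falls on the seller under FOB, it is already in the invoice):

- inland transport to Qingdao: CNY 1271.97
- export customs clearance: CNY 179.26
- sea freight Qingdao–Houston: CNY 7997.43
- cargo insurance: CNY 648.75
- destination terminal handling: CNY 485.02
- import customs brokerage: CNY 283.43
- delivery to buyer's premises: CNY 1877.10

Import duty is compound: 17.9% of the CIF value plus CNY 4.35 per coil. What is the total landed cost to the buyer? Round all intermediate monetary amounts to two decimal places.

FOB: the seller bears costs until goods are on board at the origin port; the buyer bears freight, insurance and all costs thereafter.
Already in the invoice (seller's account under FOB): inland to port, export clearance — exclude.
CIF value = FOB price + freight + insurance = 283219.09 + 7997.43 + 648.75 = 291865.27
Ad valorem component: 291865.27 × 17.9% = 52243.88
Specific component: 1771 × 4.35 = 7703.85
Import duty = 52243.88 + 7703.85 = 59947.73
Buyer bears: freight 7997.43 + insurance 648.75 + destination terminal 485.02 + brokerage 283.43 + delivery 1877.10 + duty 59947.73 = 71239.46
Landed cost = invoice 283219.09 + 71239.46 = 354458.55

Total landed cost: CNY 354458.55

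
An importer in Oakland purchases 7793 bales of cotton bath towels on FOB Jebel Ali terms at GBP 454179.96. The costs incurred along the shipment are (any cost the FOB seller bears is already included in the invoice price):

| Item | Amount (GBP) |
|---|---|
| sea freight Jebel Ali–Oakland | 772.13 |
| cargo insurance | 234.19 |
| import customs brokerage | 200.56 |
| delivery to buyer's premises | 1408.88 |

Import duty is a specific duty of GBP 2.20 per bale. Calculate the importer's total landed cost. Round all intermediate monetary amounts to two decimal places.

Total landed cost: GBP 473940.32

FOB: the seller bears costs until goods are on board at the origin port; the buyer bears freight, insurance and all costs thereafter.
CIF value = FOB price + freight + insurance = 454179.96 + 772.13 + 234.19 = 455186.28
Import duty = 7793 × 2.20 = 17144.60
Buyer bears: freight 772.13 + insurance 234.19 + brokerage 200.56 + delivery 1408.88 + duty 17144.60 = 19760.36
Landed cost = invoice 454179.96 + 19760.36 = 473940.32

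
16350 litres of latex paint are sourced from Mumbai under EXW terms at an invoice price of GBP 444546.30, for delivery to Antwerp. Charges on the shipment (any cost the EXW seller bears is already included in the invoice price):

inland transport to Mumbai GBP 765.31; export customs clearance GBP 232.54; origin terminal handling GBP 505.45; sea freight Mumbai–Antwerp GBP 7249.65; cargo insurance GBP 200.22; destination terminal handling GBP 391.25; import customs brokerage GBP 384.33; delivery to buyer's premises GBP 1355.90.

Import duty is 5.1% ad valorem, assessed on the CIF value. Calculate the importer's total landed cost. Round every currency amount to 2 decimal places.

EXW: the seller makes goods available at their premises; the buyer bears all onward costs.
CIF value = EXW price + inland to port + export clearance + origin terminal + freight + insurance = 444546.30 + 765.31 + 232.54 + 505.45 + 7249.65 + 200.22 = 453499.47
Import duty = 453499.47 × 5.1% = 23128.47
Buyer bears: inland to port 765.31 + export clearance 232.54 + origin terminal 505.45 + freight 7249.65 + insurance 200.22 + destination terminal 391.25 + brokerage 384.33 + delivery 1355.90 + duty 23128.47 = 34213.12
Landed cost = invoice 444546.30 + 34213.12 = 478759.42

Total landed cost: GBP 478759.42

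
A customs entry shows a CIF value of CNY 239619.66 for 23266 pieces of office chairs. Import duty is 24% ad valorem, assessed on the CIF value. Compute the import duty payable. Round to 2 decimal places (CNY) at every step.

Import duty: CNY 57508.72

Import duty = 239619.66 × 24% = 57508.72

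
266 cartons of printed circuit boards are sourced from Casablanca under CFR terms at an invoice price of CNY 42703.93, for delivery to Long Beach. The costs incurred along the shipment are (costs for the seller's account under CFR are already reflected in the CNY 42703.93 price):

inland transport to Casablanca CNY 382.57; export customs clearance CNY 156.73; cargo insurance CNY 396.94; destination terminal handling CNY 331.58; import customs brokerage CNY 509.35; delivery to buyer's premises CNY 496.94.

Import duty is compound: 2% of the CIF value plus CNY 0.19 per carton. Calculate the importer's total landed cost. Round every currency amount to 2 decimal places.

CFR: the seller pays costs through ocean freight to the destination port, but not insurance.
Already in the invoice (seller's account under CFR): inland to port, export clearance — exclude.
CIF value = CFR price + insurance = 42703.93 + 396.94 = 43100.87
Ad valorem component: 43100.87 × 2% = 862.02
Specific component: 266 × 0.19 = 50.54
Import duty = 862.02 + 50.54 = 912.56
Buyer bears: insurance 396.94 + destination terminal 331.58 + brokerage 509.35 + delivery 496.94 + duty 912.56 = 2647.37
Landed cost = invoice 42703.93 + 2647.37 = 45351.30

Total landed cost: CNY 45351.30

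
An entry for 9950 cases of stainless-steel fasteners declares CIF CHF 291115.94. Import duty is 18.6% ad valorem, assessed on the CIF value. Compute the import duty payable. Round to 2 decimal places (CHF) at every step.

Import duty: CHF 54147.56

Import duty = 291115.94 × 18.6% = 54147.56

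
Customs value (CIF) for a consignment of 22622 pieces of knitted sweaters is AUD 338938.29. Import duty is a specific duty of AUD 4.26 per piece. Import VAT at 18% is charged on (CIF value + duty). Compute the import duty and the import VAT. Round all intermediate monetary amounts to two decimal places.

Import duty: AUD 96369.72; import VAT: AUD 78355.44

Import duty = 22622 × 4.26 = 96369.72
VAT base = CIF + duty = 338938.29 + 96369.72 = 435308.01
Import VAT = 435308.01 × 18% = 78355.44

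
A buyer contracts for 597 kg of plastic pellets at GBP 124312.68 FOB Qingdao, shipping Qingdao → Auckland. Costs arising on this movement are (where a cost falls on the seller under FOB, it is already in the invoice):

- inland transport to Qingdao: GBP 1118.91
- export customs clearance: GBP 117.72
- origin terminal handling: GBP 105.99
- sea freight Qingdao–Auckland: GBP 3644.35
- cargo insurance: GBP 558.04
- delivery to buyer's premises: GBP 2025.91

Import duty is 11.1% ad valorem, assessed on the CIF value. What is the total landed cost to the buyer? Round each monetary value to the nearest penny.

FOB: the seller bears costs until goods are on board at the origin port; the buyer bears freight, insurance and all costs thereafter.
Already in the invoice (seller's account under FOB): inland to port, export clearance, origin terminal — exclude.
CIF value = FOB price + freight + insurance = 124312.68 + 3644.35 + 558.04 = 128515.07
Import duty = 128515.07 × 11.1% = 14265.17
Buyer bears: freight 3644.35 + insurance 558.04 + delivery 2025.91 + duty 14265.17 = 20493.47
Landed cost = invoice 124312.68 + 20493.47 = 144806.15

Total landed cost: GBP 144806.15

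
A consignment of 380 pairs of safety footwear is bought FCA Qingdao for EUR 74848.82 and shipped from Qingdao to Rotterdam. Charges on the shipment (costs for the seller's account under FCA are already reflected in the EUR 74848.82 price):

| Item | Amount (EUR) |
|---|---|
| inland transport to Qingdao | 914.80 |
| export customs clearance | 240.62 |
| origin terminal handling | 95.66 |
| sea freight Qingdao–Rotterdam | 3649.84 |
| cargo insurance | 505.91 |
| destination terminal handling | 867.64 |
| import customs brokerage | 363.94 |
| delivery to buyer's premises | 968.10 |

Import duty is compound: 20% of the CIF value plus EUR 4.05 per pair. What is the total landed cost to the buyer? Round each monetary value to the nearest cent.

FCA: the seller delivers export-cleared goods to the carrier; the buyer bears costs from that point.
Already in the invoice (seller's account under FCA): inland to port, export clearance — exclude.
CIF value = FCA price + origin terminal + freight + insurance = 74848.82 + 95.66 + 3649.84 + 505.91 = 79100.23
Ad valorem component: 79100.23 × 20% = 15820.05
Specific component: 380 × 4.05 = 1539.00
Import duty = 15820.05 + 1539.00 = 17359.05
Buyer bears: origin terminal 95.66 + freight 3649.84 + insurance 505.91 + destination terminal 867.64 + brokerage 363.94 + delivery 968.10 + duty 17359.05 = 23810.14
Landed cost = invoice 74848.82 + 23810.14 = 98658.96

Total landed cost: EUR 98658.96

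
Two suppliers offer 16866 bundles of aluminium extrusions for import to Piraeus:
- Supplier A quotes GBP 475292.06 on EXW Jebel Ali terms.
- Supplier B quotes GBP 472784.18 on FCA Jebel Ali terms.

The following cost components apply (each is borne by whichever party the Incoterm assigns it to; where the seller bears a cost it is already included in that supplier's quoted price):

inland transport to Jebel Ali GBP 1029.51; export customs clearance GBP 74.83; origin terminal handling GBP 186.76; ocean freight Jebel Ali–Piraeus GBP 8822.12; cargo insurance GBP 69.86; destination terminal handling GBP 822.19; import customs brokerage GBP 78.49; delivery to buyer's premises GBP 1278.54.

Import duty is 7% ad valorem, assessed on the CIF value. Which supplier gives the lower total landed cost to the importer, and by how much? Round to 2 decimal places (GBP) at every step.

Supplier B is cheaper by GBP 3865.08

Supplier A (EXW):
CIF value = EXW price + inland to port + export clearance + origin terminal + freight + insurance = 475292.06 + 1029.51 + 74.83 + 186.76 + 8822.12 + 69.86 = 485475.14
Import duty = 485475.14 × 7% = 33983.26
Buyer bears (A): 1029.51 + 74.83 + 186.76 + 8822.12 + 69.86 + 822.19 + 78.49 + 1278.54 = 12362.30
Landed cost (A) = invoice 475292.06 + 12362.30 + duty 33983.26 = 521637.62
Supplier B (FCA):
CIF value = FCA price + origin terminal + freight + insurance = 472784.18 + 186.76 + 8822.12 + 69.86 = 481862.92
Import duty = 481862.92 × 7% = 33730.40
Buyer bears (B): 186.76 + 8822.12 + 69.86 + 822.19 + 78.49 + 1278.54 = 11257.96
Landed cost (B) = invoice 472784.18 + 11257.96 + duty 33730.40 = 517772.54
Difference = |521637.62 − 517772.54| = 3865.08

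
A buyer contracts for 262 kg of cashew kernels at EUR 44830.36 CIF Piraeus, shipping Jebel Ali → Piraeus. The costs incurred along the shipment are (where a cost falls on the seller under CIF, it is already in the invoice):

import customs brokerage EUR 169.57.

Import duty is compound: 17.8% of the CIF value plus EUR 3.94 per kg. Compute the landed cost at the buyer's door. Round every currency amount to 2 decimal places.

Total landed cost: EUR 54012.01

CIF: the seller pays costs through ocean freight and marine insurance to the destination port.
The CIF price already equals the CIF value: 44830.36
Ad valorem component: 44830.36 × 17.8% = 7979.80
Specific component: 262 × 3.94 = 1032.28
Import duty = 7979.80 + 1032.28 = 9012.08
Buyer bears: brokerage 169.57 + duty 9012.08 = 9181.65
Landed cost = invoice 44830.36 + 9181.65 = 54012.01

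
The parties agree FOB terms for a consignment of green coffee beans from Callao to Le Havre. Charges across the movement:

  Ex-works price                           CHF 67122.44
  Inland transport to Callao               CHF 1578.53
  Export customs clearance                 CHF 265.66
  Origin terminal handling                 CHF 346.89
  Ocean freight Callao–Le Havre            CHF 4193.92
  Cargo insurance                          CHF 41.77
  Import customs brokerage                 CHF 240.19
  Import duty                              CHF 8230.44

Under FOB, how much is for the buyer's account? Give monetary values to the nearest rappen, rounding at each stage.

FOB: the seller bears costs until goods are on board at the origin port; the buyer bears freight, insurance and all costs thereafter.
Seller's account: goods 67122.44 + inland to port 1578.53 + export clearance 265.66 + origin terminal 346.89 = 69313.52
Buyer's account: freight 4193.92 + insurance 41.77 + brokerage 240.19 + duty 8230.44 = 12706.32

Buyer's account: CHF 12706.32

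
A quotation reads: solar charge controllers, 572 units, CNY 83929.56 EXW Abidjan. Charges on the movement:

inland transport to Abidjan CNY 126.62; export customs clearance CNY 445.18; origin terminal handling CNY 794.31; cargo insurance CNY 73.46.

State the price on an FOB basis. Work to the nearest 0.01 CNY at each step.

FOB price: CNY 85295.67

Not relevant to the conversion: insurance — on the buyer under both terms; not part of either seller's price.
From EXW to FOB, the seller additionally bears: inland to port, export clearance, origin terminal.
FOB price = 83929.56 + 126.62 + 445.18 + 794.31 = 85295.67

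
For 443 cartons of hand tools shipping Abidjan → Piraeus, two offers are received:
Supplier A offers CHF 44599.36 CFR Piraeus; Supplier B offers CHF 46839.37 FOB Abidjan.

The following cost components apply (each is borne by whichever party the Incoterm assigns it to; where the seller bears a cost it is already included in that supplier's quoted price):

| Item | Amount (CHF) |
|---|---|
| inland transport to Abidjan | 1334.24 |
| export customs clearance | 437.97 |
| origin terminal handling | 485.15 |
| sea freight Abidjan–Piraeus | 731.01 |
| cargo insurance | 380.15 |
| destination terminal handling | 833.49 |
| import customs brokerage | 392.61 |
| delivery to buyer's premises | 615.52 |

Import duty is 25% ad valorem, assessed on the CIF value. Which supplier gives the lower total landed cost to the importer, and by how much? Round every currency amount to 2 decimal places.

Supplier A is cheaper by CHF 3713.77

Supplier A (CFR):
CIF value = CFR price + insurance = 44599.36 + 380.15 = 44979.51
Import duty = 44979.51 × 25% = 11244.88
Buyer bears (A): 380.15 + 833.49 + 392.61 + 615.52 = 2221.77
Landed cost (A) = invoice 44599.36 + 2221.77 + duty 11244.88 = 58066.01
Supplier B (FOB):
CIF value = FOB price + freight + insurance = 46839.37 + 731.01 + 380.15 = 47950.53
Import duty = 47950.53 × 25% = 11987.63
Buyer bears (B): 731.01 + 380.15 + 833.49 + 392.61 + 615.52 = 2952.78
Landed cost (B) = invoice 46839.37 + 2952.78 + duty 11987.63 = 61779.78
Difference = |58066.01 − 61779.78| = 3713.77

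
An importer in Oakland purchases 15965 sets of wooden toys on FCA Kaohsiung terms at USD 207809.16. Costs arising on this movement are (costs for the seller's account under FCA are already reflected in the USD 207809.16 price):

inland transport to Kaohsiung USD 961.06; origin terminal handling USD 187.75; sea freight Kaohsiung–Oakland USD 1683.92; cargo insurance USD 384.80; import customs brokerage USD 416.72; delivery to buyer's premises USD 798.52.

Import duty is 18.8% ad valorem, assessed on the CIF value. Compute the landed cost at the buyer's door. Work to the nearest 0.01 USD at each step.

Total landed cost: USD 250773.21

FCA: the seller delivers export-cleared goods to the carrier; the buyer bears costs from that point.
Already in the invoice (seller's account under FCA): inland to port — exclude.
CIF value = FCA price + origin terminal + freight + insurance = 207809.16 + 187.75 + 1683.92 + 384.80 = 210065.63
Import duty = 210065.63 × 18.8% = 39492.34
Buyer bears: origin terminal 187.75 + freight 1683.92 + insurance 384.80 + brokerage 416.72 + delivery 798.52 + duty 39492.34 = 42964.05
Landed cost = invoice 207809.16 + 42964.05 = 250773.21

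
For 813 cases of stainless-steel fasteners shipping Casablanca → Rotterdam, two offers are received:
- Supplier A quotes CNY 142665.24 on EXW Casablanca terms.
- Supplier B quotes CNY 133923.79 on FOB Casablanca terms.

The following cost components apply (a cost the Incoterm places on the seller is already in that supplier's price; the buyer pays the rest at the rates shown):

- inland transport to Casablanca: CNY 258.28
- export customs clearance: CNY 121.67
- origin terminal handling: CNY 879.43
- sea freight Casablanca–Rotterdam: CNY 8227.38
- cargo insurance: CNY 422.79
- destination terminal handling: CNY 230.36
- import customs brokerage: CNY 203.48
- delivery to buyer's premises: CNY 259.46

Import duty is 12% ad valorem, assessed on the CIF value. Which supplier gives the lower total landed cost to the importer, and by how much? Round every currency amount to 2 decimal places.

Supplier A (EXW):
CIF value = EXW price + inland to port + export clearance + origin terminal + freight + insurance = 142665.24 + 258.28 + 121.67 + 879.43 + 8227.38 + 422.79 = 152574.79
Import duty = 152574.79 × 12% = 18308.97
Buyer bears (A): 258.28 + 121.67 + 879.43 + 8227.38 + 422.79 + 230.36 + 203.48 + 259.46 = 10602.85
Landed cost (A) = invoice 142665.24 + 10602.85 + duty 18308.97 = 171577.06
Supplier B (FOB):
CIF value = FOB price + freight + insurance = 133923.79 + 8227.38 + 422.79 = 142573.96
Import duty = 142573.96 × 12% = 17108.88
Buyer bears (B): 8227.38 + 422.79 + 230.36 + 203.48 + 259.46 = 9343.47
Landed cost (B) = invoice 133923.79 + 9343.47 + duty 17108.88 = 160376.14
Difference = |171577.06 − 160376.14| = 11200.92

Supplier B is cheaper by CNY 11200.92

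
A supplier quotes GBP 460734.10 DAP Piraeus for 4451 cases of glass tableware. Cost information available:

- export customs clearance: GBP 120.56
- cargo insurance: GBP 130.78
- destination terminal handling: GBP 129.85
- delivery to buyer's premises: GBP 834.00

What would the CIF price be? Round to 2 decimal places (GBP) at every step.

CIF price: GBP 459770.25

Not relevant to the conversion: insurance, export clearance — on the seller under both DAP and CIF; already in the DAP price and stays in the CIF price.
From DAP to CIF, the seller no longer bears: destination terminal, delivery.
CIF price = 460734.10 − 129.85 − 834.00 = 459770.25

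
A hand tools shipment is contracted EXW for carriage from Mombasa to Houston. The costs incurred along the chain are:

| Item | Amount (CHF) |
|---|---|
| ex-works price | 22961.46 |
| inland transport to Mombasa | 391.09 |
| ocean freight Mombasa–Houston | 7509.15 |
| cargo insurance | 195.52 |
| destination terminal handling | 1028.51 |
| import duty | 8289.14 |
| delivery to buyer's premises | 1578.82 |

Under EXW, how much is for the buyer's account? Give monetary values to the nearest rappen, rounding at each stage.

EXW: the seller makes goods available at their premises; the buyer bears all onward costs.
Seller's account: goods 22961.46 = 22961.46
Buyer's account: inland to port 391.09 + freight 7509.15 + insurance 195.52 + destination terminal 1028.51 + duty 8289.14 + delivery 1578.82 = 18992.23

Buyer's account: CHF 18992.23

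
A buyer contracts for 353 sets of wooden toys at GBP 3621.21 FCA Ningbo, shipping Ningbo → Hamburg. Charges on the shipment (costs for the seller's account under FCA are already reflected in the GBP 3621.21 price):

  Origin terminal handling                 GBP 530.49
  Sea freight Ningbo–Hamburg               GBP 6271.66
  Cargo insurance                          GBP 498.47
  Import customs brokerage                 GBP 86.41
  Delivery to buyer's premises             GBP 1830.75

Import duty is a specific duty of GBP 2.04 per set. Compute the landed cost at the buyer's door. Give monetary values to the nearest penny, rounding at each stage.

Total landed cost: GBP 13559.11

FCA: the seller delivers export-cleared goods to the carrier; the buyer bears costs from that point.
CIF value = FCA price + origin terminal + freight + insurance = 3621.21 + 530.49 + 6271.66 + 498.47 = 10921.83
Import duty = 353 × 2.04 = 720.12
Buyer bears: origin terminal 530.49 + freight 6271.66 + insurance 498.47 + brokerage 86.41 + delivery 1830.75 + duty 720.12 = 9937.90
Landed cost = invoice 3621.21 + 9937.90 = 13559.11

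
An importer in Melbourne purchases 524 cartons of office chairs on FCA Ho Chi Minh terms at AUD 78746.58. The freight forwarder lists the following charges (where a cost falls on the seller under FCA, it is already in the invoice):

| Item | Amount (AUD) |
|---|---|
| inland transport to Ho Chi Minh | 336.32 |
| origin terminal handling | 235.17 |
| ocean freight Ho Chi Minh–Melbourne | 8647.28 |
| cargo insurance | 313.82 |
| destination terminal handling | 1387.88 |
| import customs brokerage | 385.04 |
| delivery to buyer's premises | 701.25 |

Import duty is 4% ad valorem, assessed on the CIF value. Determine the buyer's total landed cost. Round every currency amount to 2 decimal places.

FCA: the seller delivers export-cleared goods to the carrier; the buyer bears costs from that point.
Already in the invoice (seller's account under FCA): inland to port — exclude.
CIF value = FCA price + origin terminal + freight + insurance = 78746.58 + 235.17 + 8647.28 + 313.82 = 87942.85
Import duty = 87942.85 × 4% = 3517.71
Buyer bears: origin terminal 235.17 + freight 8647.28 + insurance 313.82 + destination terminal 1387.88 + brokerage 385.04 + delivery 701.25 + duty 3517.71 = 15188.15
Landed cost = invoice 78746.58 + 15188.15 = 93934.73

Total landed cost: AUD 93934.73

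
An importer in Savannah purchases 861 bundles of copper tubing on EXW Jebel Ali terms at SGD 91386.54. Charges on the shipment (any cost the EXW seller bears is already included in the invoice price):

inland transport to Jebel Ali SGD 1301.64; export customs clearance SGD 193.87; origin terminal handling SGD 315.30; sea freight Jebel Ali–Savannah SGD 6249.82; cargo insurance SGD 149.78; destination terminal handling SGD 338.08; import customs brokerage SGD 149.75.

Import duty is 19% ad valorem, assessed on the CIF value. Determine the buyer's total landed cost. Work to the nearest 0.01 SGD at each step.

Total landed cost: SGD 119008.20

EXW: the seller makes goods available at their premises; the buyer bears all onward costs.
CIF value = EXW price + inland to port + export clearance + origin terminal + freight + insurance = 91386.54 + 1301.64 + 193.87 + 315.30 + 6249.82 + 149.78 = 99596.95
Import duty = 99596.95 × 19% = 18923.42
Buyer bears: inland to port 1301.64 + export clearance 193.87 + origin terminal 315.30 + freight 6249.82 + insurance 149.78 + destination terminal 338.08 + brokerage 149.75 + duty 18923.42 = 27621.66
Landed cost = invoice 91386.54 + 27621.66 = 119008.20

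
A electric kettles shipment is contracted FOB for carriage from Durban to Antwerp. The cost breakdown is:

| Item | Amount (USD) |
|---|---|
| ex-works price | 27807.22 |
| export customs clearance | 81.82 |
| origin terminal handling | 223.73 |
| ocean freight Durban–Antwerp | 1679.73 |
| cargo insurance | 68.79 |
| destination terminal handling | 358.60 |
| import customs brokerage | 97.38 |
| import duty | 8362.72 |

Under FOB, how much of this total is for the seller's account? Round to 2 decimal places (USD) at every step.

FOB: the seller bears costs until goods are on board at the origin port; the buyer bears freight, insurance and all costs thereafter.
Seller's account: goods 27807.22 + export clearance 81.82 + origin terminal 223.73 = 28112.77
Buyer's account: freight 1679.73 + insurance 68.79 + destination terminal 358.60 + brokerage 97.38 + duty 8362.72 = 10567.22

Seller's account: USD 28112.77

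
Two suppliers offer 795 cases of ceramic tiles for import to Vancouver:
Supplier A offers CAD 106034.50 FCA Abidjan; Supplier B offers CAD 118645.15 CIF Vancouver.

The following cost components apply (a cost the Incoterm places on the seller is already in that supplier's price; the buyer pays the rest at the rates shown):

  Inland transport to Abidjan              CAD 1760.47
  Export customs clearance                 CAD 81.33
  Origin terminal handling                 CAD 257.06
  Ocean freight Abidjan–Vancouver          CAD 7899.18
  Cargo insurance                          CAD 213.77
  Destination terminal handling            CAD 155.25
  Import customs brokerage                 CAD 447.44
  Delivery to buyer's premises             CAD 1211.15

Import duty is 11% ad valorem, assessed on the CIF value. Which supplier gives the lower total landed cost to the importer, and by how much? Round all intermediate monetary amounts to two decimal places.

Supplier A (FCA):
CIF value = FCA price + origin terminal + freight + insurance = 106034.50 + 257.06 + 7899.18 + 213.77 = 114404.51
Import duty = 114404.51 × 11% = 12584.50
Buyer bears (A): 257.06 + 7899.18 + 213.77 + 155.25 + 447.44 + 1211.15 = 10183.85
Landed cost (A) = invoice 106034.50 + 10183.85 + duty 12584.50 = 128802.85
Supplier B (CIF):
The CIF price already equals the CIF value: 118645.15
Import duty = 118645.15 × 11% = 13050.97
Buyer bears (B): 155.25 + 447.44 + 1211.15 = 1813.84
Landed cost (B) = invoice 118645.15 + 1813.84 + duty 13050.97 = 133509.96
Difference = |128802.85 − 133509.96| = 4707.11

Supplier A is cheaper by CAD 4707.11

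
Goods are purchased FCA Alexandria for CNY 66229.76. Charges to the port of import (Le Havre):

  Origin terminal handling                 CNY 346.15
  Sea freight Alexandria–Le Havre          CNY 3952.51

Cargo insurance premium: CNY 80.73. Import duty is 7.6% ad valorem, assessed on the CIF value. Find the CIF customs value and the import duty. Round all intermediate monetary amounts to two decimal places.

CIF value: CNY 70609.15; import duty: CNY 5366.30

CIF = FCA price + pre-shipment costs + freight + insurance
CIF = 66229.76 + 346.15 + 3952.51 + 80.73 = 70609.15
Import duty = 70609.15 × 7.6% = 5366.30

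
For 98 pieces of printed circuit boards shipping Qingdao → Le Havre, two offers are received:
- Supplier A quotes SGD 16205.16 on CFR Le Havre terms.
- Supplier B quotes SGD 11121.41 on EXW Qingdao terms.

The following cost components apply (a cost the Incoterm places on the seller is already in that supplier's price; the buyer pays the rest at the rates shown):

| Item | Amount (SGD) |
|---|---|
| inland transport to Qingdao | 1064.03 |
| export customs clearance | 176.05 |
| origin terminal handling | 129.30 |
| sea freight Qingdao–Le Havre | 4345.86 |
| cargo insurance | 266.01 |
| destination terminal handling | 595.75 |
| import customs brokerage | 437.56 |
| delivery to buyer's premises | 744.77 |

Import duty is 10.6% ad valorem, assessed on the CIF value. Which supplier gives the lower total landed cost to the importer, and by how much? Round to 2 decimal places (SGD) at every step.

Supplier A (CFR):
CIF value = CFR price + insurance = 16205.16 + 266.01 = 16471.17
Import duty = 16471.17 × 10.6% = 1745.94
Buyer bears (A): 266.01 + 595.75 + 437.56 + 744.77 = 2044.09
Landed cost (A) = invoice 16205.16 + 2044.09 + duty 1745.94 = 19995.19
Supplier B (EXW):
CIF value = EXW price + inland to port + export clearance + origin terminal + freight + insurance = 11121.41 + 1064.03 + 176.05 + 129.30 + 4345.86 + 266.01 = 17102.66
Import duty = 17102.66 × 10.6% = 1812.88
Buyer bears (B): 1064.03 + 176.05 + 129.30 + 4345.86 + 266.01 + 595.75 + 437.56 + 744.77 = 7759.33
Landed cost (B) = invoice 11121.41 + 7759.33 + duty 1812.88 = 20693.62
Difference = |19995.19 − 20693.62| = 698.43

Supplier A is cheaper by SGD 698.43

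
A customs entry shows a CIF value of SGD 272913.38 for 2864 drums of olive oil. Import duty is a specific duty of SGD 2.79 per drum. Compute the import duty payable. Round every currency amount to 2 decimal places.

Import duty = 2864 × 2.79 = 7990.56

Import duty: SGD 7990.56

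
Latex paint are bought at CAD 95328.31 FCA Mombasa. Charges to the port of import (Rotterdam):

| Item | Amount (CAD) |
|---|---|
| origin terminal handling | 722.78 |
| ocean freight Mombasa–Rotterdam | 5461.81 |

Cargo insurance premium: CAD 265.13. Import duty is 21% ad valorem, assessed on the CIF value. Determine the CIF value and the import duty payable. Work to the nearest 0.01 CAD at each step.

CIF = FCA price + pre-shipment costs + freight + insurance
CIF = 95328.31 + 722.78 + 5461.81 + 265.13 = 101778.03
Import duty = 101778.03 × 21% = 21373.39

CIF value: CAD 101778.03; import duty: CAD 21373.39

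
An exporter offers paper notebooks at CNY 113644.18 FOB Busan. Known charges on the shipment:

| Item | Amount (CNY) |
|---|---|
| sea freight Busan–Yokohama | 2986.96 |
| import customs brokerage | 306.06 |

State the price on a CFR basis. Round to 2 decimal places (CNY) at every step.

Not relevant to the conversion: brokerage — on the buyer under both terms; not part of either seller's price.
From FOB to CFR, the seller additionally bears: freight.
CFR price = 113644.18 + 2986.96 = 116631.14

CFR price: CNY 116631.14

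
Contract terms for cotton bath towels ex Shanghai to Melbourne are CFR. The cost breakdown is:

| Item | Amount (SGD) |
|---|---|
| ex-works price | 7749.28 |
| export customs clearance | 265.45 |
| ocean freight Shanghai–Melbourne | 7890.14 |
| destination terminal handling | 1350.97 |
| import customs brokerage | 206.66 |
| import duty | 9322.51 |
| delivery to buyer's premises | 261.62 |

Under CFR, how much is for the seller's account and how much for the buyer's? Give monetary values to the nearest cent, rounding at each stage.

Seller: SGD 15904.87; buyer: SGD 11141.76

CFR: the seller pays costs through ocean freight to the destination port, but not insurance.
Seller's account: goods 7749.28 + export clearance 265.45 + freight 7890.14 = 15904.87
Buyer's account: destination terminal 1350.97 + brokerage 206.66 + duty 9322.51 + delivery 261.62 = 11141.76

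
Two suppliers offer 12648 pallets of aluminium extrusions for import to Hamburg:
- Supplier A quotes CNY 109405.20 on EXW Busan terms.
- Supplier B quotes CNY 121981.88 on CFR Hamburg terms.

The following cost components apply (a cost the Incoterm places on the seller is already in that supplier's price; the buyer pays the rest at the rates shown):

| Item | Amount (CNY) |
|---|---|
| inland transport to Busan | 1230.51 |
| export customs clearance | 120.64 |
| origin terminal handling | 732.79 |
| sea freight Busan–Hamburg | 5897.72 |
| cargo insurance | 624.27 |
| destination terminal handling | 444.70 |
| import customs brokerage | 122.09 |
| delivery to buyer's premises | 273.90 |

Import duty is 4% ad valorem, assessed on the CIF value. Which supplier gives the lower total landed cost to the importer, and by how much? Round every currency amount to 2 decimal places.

Supplier A (EXW):
CIF value = EXW price + inland to port + export clearance + origin terminal + freight + insurance = 109405.20 + 1230.51 + 120.64 + 732.79 + 5897.72 + 624.27 = 118011.13
Import duty = 118011.13 × 4% = 4720.45
Buyer bears (A): 1230.51 + 120.64 + 732.79 + 5897.72 + 624.27 + 444.70 + 122.09 + 273.90 = 9446.62
Landed cost (A) = invoice 109405.20 + 9446.62 + duty 4720.45 = 123572.27
Supplier B (CFR):
CIF value = CFR price + insurance = 121981.88 + 624.27 = 122606.15
Import duty = 122606.15 × 4% = 4904.25
Buyer bears (B): 624.27 + 444.70 + 122.09 + 273.90 = 1464.96
Landed cost (B) = invoice 121981.88 + 1464.96 + duty 4904.25 = 128351.09
Difference = |123572.27 − 128351.09| = 4778.82

Supplier A is cheaper by CNY 4778.82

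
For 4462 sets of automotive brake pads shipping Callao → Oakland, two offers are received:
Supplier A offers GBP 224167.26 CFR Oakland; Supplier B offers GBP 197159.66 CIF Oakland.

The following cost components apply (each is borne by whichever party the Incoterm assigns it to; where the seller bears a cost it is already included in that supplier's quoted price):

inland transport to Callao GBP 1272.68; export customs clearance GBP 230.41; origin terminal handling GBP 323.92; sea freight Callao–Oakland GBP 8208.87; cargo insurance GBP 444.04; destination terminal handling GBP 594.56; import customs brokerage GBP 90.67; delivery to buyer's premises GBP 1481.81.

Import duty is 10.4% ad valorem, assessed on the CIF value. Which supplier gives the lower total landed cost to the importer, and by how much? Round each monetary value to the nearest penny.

Supplier B is cheaper by GBP 30306.62

Supplier A (CFR):
CIF value = CFR price + insurance = 224167.26 + 444.04 = 224611.30
Import duty = 224611.30 × 10.4% = 23359.58
Buyer bears (A): 444.04 + 594.56 + 90.67 + 1481.81 = 2611.08
Landed cost (A) = invoice 224167.26 + 2611.08 + duty 23359.58 = 250137.92
Supplier B (CIF):
The CIF price already equals the CIF value: 197159.66
Import duty = 197159.66 × 10.4% = 20504.60
Buyer bears (B): 594.56 + 90.67 + 1481.81 = 2167.04
Landed cost (B) = invoice 197159.66 + 2167.04 + duty 20504.60 = 219831.30
Difference = |250137.92 − 219831.30| = 30306.62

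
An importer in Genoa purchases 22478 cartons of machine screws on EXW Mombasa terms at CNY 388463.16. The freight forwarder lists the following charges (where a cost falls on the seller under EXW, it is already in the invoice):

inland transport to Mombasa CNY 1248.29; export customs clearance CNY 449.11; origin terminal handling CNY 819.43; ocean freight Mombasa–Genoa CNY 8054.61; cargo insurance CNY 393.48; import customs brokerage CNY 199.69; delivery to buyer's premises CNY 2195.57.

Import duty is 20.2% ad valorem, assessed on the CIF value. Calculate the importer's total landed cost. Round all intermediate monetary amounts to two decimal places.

EXW: the seller makes goods available at their premises; the buyer bears all onward costs.
CIF value = EXW price + inland to port + export clearance + origin terminal + freight + insurance = 388463.16 + 1248.29 + 449.11 + 819.43 + 8054.61 + 393.48 = 399428.08
Import duty = 399428.08 × 20.2% = 80684.47
Buyer bears: inland to port 1248.29 + export clearance 449.11 + origin terminal 819.43 + freight 8054.61 + insurance 393.48 + brokerage 199.69 + delivery 2195.57 + duty 80684.47 = 94044.65
Landed cost = invoice 388463.16 + 94044.65 = 482507.81

Total landed cost: CNY 482507.81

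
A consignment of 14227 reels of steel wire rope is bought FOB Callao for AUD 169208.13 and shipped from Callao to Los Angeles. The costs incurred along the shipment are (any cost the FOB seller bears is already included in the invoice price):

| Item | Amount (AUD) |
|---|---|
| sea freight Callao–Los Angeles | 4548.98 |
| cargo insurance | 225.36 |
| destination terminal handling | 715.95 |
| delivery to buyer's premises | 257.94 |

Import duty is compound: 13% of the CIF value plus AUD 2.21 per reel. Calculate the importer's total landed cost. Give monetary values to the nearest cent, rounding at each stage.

FOB: the seller bears costs until goods are on board at the origin port; the buyer bears freight, insurance and all costs thereafter.
CIF value = FOB price + freight + insurance = 169208.13 + 4548.98 + 225.36 = 173982.47
Ad valorem component: 173982.47 × 13% = 22617.72
Specific component: 14227 × 2.21 = 31441.67
Import duty = 22617.72 + 31441.67 = 54059.39
Buyer bears: freight 4548.98 + insurance 225.36 + destination terminal 715.95 + delivery 257.94 + duty 54059.39 = 59807.62
Landed cost = invoice 169208.13 + 59807.62 = 229015.75

Total landed cost: AUD 229015.75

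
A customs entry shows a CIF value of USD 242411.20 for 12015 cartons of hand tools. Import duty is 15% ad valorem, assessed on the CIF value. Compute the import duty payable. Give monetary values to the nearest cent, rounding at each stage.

Import duty: USD 36361.68

Import duty = 242411.20 × 15% = 36361.68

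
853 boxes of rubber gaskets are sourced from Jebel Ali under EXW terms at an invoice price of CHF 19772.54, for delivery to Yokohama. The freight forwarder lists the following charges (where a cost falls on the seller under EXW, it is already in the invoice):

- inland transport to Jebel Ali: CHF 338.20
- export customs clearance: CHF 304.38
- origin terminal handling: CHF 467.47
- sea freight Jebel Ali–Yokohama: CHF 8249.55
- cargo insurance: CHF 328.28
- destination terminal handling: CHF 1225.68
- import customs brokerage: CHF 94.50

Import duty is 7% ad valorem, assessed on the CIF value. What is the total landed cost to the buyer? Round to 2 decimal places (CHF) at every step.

EXW: the seller makes goods available at their premises; the buyer bears all onward costs.
CIF value = EXW price + inland to port + export clearance + origin terminal + freight + insurance = 19772.54 + 338.20 + 304.38 + 467.47 + 8249.55 + 328.28 = 29460.42
Import duty = 29460.42 × 7% = 2062.23
Buyer bears: inland to port 338.20 + export clearance 304.38 + origin terminal 467.47 + freight 8249.55 + insurance 328.28 + destination terminal 1225.68 + brokerage 94.50 + duty 2062.23 = 13070.29
Landed cost = invoice 19772.54 + 13070.29 = 32842.83

Total landed cost: CHF 32842.83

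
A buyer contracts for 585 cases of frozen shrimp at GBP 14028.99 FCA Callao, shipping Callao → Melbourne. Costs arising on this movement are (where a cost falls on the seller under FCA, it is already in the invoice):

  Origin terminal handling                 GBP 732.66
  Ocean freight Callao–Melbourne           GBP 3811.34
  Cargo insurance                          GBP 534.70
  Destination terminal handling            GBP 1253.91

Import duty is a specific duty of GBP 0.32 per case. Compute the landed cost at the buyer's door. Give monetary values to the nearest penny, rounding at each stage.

FCA: the seller delivers export-cleared goods to the carrier; the buyer bears costs from that point.
CIF value = FCA price + origin terminal + freight + insurance = 14028.99 + 732.66 + 3811.34 + 534.70 = 19107.69
Import duty = 585 × 0.32 = 187.20
Buyer bears: origin terminal 732.66 + freight 3811.34 + insurance 534.70 + destination terminal 1253.91 + duty 187.20 = 6519.81
Landed cost = invoice 14028.99 + 6519.81 = 20548.80

Total landed cost: GBP 20548.80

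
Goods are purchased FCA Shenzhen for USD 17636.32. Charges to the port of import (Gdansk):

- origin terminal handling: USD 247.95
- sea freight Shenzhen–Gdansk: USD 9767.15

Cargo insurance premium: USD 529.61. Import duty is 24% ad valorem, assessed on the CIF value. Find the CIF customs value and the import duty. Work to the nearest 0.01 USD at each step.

CIF value: USD 28181.03; import duty: USD 6763.45

CIF = FCA price + pre-shipment costs + freight + insurance
CIF = 17636.32 + 247.95 + 9767.15 + 529.61 = 28181.03
Import duty = 28181.03 × 24% = 6763.45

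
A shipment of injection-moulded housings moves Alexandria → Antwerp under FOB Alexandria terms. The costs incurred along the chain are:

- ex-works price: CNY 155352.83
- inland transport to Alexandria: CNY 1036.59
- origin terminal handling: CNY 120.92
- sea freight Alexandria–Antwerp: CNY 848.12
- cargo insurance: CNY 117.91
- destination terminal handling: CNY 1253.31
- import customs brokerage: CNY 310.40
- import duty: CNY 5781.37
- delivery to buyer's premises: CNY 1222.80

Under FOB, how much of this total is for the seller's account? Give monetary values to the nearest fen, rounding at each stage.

Seller's account: CNY 156510.34

FOB: the seller bears costs until goods are on board at the origin port; the buyer bears freight, insurance and all costs thereafter.
Seller's account: goods 155352.83 + inland to port 1036.59 + origin terminal 120.92 = 156510.34
Buyer's account: freight 848.12 + insurance 117.91 + destination terminal 1253.31 + brokerage 310.40 + duty 5781.37 + delivery 1222.80 = 9533.91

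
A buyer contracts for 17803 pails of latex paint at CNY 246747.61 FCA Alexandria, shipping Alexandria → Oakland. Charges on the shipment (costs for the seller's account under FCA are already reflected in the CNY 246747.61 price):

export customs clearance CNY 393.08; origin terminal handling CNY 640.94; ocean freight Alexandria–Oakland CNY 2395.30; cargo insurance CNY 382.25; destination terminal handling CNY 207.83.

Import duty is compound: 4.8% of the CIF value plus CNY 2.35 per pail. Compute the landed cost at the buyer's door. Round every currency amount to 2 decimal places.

Total landed cost: CNY 304218.95

FCA: the seller delivers export-cleared goods to the carrier; the buyer bears costs from that point.
Already in the invoice (seller's account under FCA): export clearance — exclude.
CIF value = FCA price + origin terminal + freight + insurance = 246747.61 + 640.94 + 2395.30 + 382.25 = 250166.10
Ad valorem component: 250166.10 × 4.8% = 12007.97
Specific component: 17803 × 2.35 = 41837.05
Import duty = 12007.97 + 41837.05 = 53845.02
Buyer bears: origin terminal 640.94 + freight 2395.30 + insurance 382.25 + destination terminal 207.83 + duty 53845.02 = 57471.34
Landed cost = invoice 246747.61 + 57471.34 = 304218.95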